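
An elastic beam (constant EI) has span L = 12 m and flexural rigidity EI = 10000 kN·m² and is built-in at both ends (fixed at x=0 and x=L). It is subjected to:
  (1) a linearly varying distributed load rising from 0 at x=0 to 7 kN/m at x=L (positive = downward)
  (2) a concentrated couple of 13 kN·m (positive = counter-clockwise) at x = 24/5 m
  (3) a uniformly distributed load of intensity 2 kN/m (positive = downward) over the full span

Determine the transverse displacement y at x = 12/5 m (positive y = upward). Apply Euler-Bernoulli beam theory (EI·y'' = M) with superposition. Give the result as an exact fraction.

Load 1 — triangular load w₀=7 kN/m (0→w₀ over full span):
  y_1 = -w₀x²(L-x)²(x+2L)/(120LEI) = -7·(12/5)²·(12-(12/5))²·((12/5)+2·12)/(120·12·10000) = -66528/9765625 m
Load 2 — applied couple M₀=13 kN·m at a=24/5 m (b=L-a=36/5):
  y_2 = (R_Ax³/6 - M_Ax²/2)/EI  [x≤a] with R_A=39/25, M_A=39/25 = ((39/25)·(12/5)³/6 - (39/25)·(12/5)²/2)/10000 = -351/3906250 m
Load 3 — uniform load w=2 kN/m over full span:
  y_3 = -wx²(L-x)²/(24EI) = -2·(12/5)²·(12-(12/5))²/(24·10000) = -1728/390625 m
Superposition: y = Σ y_i = -221211/19531250 m ≈ -0.011326 m

y(12/5) = -221211/19531250 m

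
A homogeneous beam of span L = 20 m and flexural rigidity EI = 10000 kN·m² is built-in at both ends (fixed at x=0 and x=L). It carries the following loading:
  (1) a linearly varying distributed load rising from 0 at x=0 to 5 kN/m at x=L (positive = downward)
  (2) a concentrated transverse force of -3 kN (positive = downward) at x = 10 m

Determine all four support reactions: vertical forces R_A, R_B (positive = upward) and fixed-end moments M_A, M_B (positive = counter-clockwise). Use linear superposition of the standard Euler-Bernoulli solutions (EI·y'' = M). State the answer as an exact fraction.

R_A = 27/2 kN, M_A = 355/6 kN·m, R_B = 67/2 kN, M_B = -185/2 kN·m

Load 1 — triangular load w₀=5 kN/m (0→w₀ over full span):
  R_A = 3w₀L/20 = 3·5·20/20 = 15 kN
  M_A = w₀L²/30 = 5·20²/30 = 200/3 kN·m
  R_B = 7w₀L/20 = 7·5·20/20 = 35 kN
  M_B = -w₀L²/20 = -5·20²/20 = -100 kN·m
Load 2 — point force P=-3 kN at a=10 m (b=L-a=10):
  R_A = Pb²(3a+b)/L³ = (-3)·10²·(3·10+10)/20³ = -3/2 kN
  M_A = Pab²/L² = (-3)·10·10²/20² = -15/2 kN·m
  R_B = Pa²(a+3b)/L³ = (-3)·10²·(10+3·10)/20³ = -3/2 kN
  M_B = -Pa²b/L² = -(-3)·10²·10/20² = 15/2 kN·m
Superposition: R_A = 27/2 kN, M_A = 355/6 kN·m, R_B = 67/2 kN, M_B = -185/2 kN·m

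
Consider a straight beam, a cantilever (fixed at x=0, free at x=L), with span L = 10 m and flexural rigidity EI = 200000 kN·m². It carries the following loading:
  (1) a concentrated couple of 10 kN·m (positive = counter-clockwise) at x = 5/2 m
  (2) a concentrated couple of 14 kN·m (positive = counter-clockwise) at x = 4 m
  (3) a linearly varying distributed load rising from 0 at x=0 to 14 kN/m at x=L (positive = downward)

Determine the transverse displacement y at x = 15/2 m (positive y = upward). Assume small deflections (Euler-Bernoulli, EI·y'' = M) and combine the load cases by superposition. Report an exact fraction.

Load 1 — applied couple M₀=10 kN·m at a=5/2 m (b=L-a=15/2):
  y_1 = M₀a(2x-a)/(2EI)  [x>a] = 10·(5/2)·(2·(15/2)-(5/2))/(2·200000) = 1/1280 m
Load 2 — applied couple M₀=14 kN·m at a=4 m (b=L-a=6):
  y_2 = M₀a(2x-a)/(2EI)  [x>a] = 14·4·(2·(15/2)-4)/(2·200000) = 77/50000 m
Load 3 — triangular load w₀=14 kN/m (0→w₀ over full span):
  y_3 = (w₀Lx³/12-w₀L²x²/6-w₀x⁵/(120L))/EI = (14·10·(15/2)³/12-14·10²·(15/2)²/6-14·(15/2)⁵/(120·10))/200000 = -17367/409600 m
Superposition: y = Σ y_i = -2052027/51200000 m ≈ -0.040079 m

y(15/2) = -2052027/51200000 m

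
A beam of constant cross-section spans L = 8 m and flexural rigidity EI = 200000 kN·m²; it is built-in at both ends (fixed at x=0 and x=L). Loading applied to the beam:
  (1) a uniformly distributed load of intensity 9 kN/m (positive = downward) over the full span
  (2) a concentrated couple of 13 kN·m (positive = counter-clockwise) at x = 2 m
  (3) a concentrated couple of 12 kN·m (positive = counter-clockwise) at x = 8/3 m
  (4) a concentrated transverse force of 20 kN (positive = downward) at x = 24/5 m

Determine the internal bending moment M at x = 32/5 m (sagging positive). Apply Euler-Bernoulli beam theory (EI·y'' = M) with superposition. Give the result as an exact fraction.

M(32/5) = -4573/2000 kN·m

Load 1 — uniform load w=9 kN/m over full span:
  M_1 = wLx/2 - wL²/12 - wx²/2 = 9·8·(32/5)/2 - 9·8²/12 - 9·(32/5)²/2 = -48/25 kN·m
Load 2 — applied couple M₀=13 kN·m at a=2 m (b=L-a=6):
  M_2 = R_Ax - M_A - M₀  [x>a] with R_A=117/64, M_A=-39/16 = (117/64)·(32/5) - (-39/16) - 13 = 91/80 kN·m
Load 3 — applied couple M₀=12 kN·m at a=8/3 m (b=L-a=16/3):
  M_3 = R_Ax - M_A - M₀  [x>a] with R_A=2, M_A=0 = 2·(32/5) - 0 - 12 = 4/5 kN·m
Load 4 — point force P=20 kN at a=24/5 m (b=L-a=16/5):
  M_4 = Pa²(a+3b)(L-x)/L³ - Pa²b/L²  [x>a] = 20·(24/5)²·((24/5)+3·(16/5))·(8-(32/5))/8³ - 20·(24/5)²·(16/5)/8² = -288/125 kN·m
Superposition: M = Σ M_i = -4573/2000 kN·m ≈ -2.286500 kN·m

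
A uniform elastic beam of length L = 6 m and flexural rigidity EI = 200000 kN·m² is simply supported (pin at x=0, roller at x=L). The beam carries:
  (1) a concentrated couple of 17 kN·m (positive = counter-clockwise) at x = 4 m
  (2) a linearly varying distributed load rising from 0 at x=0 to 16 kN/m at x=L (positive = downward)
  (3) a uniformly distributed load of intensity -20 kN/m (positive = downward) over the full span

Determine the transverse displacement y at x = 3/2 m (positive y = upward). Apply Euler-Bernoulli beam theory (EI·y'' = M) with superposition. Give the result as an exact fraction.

Load 1 — applied couple M₀=17 kN·m at a=4 m (b=L-a=2):
  y_1 = (M₀x³/(6L)+C₁x)/EI  [x≤a] with C₁=M₀(3b²-L²)/(6L)=-34/3 = (17·(3/2)³/(6·6)+(-34/3)·(3/2))/200000 = -493/6400000 m
Load 2 — triangular load w₀=16 kN/m (0→w₀ over full span):
  y_2 = -w₀x(7L⁴-10L²x²+3x⁴)/(360LEI) = -16·(3/2)·(7·6⁴-10·6²·(3/2)²+3·(3/2)⁴)/(360·6·200000) = -2943/6400000 m
Load 3 — uniform load w=-20 kN/m over full span:
  y_3 = -wx(L³-2Lx²+x³)/(24EI) = -(-20)·(3/2)·(6³-2·6·(3/2)²+(3/2)³)/(24·200000) = 1539/1280000 m
Superposition: y = Σ y_i = 4259/6400000 m ≈ 0.000665 m

y(3/2) = 4259/6400000 m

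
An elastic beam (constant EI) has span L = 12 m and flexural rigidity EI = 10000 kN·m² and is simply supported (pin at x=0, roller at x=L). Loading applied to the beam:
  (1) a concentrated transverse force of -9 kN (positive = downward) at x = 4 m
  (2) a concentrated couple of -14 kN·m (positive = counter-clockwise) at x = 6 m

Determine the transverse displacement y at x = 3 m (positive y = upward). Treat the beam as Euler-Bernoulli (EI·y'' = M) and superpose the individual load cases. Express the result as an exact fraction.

y(3) = 183/8000 m

Load 1 — point force P=-9 kN at a=4 m (b=L-a=8):
  y_1 = -Pbx(L²-b²-x²)/(6LEI)  [x≤a] = -(-9)·8·3·(12²-8²-3²)/(6·12·10000) = 213/10000 m
Load 2 — applied couple M₀=-14 kN·m at a=6 m (b=L-a=6):
  y_2 = (M₀x³/(6L)+C₁x)/EI  [x≤a] with C₁=M₀(3b²-L²)/(6L)=7 = ((-14)·3³/(6·12)+7·3)/10000 = 63/40000 m
Superposition: y = Σ y_i = 183/8000 m ≈ 0.022875 m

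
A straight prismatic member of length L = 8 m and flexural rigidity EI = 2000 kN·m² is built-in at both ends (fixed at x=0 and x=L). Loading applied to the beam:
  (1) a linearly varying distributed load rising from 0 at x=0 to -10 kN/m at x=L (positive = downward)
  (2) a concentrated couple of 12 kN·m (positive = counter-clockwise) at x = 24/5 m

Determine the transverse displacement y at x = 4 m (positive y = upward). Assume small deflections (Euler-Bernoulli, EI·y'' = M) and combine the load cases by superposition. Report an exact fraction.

Load 1 — triangular load w₀=-10 kN/m (0→w₀ over full span):
  y_1 = -w₀x²(L-x)²(x+2L)/(120LEI) = -(-10)·4²·(8-4)²·(4+2·8)/(120·8·2000) = 2/75 m
Load 2 — applied couple M₀=12 kN·m at a=24/5 m (b=L-a=16/5):
  y_2 = (R_Ax³/6 - M_Ax²/2)/EI  [x≤a] with R_A=54/25, M_A=96/25 = ((54/25)·4³/6 - (96/25)·4²/2)/2000 = -12/3125 m
Superposition: y = Σ y_i = 214/9375 m ≈ 0.022827 m

y(4) = 214/9375 m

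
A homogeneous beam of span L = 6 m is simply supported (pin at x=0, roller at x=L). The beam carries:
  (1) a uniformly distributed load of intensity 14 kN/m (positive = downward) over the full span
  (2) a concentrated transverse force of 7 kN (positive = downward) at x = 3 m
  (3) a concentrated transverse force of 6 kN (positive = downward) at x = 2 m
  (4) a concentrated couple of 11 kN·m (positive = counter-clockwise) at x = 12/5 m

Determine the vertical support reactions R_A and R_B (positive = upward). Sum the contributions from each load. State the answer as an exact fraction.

R_A = 154/3 kN, R_B = 137/3 kN

Load 1 — uniform load w=14 kN/m over full span:
  R_A = wL/2 = 14·6/2 = 42 kN
  R_B = wL/2 = 14·6/2 = 42 kN
Load 2 — point force P=7 kN at a=3 m (b=L-a=3):
  R_A = Pb/L = 7·3/6 = 7/2 kN
  R_B = Pa/L = 7·3/6 = 7/2 kN
Load 3 — point force P=6 kN at a=2 m (b=L-a=4):
  R_A = Pb/L = 6·4/6 = 4 kN
  R_B = Pa/L = 6·2/6 = 2 kN
Load 4 — applied couple M₀=11 kN·m at a=12/5 m (b=L-a=18/5):
  R_A = M₀/L = 11/6 kN
  R_B = -M₀/L = -11/6 kN
Superposition: R_A = 154/3 kN, R_B = 137/3 kN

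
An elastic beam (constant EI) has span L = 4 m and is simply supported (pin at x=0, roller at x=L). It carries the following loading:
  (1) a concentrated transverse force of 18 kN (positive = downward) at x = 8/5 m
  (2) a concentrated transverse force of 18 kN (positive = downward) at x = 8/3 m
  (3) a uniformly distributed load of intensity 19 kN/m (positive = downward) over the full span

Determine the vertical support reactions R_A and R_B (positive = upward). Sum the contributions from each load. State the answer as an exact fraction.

Load 1 — point force P=18 kN at a=8/5 m (b=L-a=12/5):
  R_A = Pb/L = 18·(12/5)/4 = 54/5 kN
  R_B = Pa/L = 18·(8/5)/4 = 36/5 kN
Load 2 — point force P=18 kN at a=8/3 m (b=L-a=4/3):
  R_A = Pb/L = 18·(4/3)/4 = 6 kN
  R_B = Pa/L = 18·(8/3)/4 = 12 kN
Load 3 — uniform load w=19 kN/m over full span:
  R_A = wL/2 = 19·4/2 = 38 kN
  R_B = wL/2 = 19·4/2 = 38 kN
Superposition: R_A = 274/5 kN, R_B = 286/5 kN

R_A = 274/5 kN, R_B = 286/5 kN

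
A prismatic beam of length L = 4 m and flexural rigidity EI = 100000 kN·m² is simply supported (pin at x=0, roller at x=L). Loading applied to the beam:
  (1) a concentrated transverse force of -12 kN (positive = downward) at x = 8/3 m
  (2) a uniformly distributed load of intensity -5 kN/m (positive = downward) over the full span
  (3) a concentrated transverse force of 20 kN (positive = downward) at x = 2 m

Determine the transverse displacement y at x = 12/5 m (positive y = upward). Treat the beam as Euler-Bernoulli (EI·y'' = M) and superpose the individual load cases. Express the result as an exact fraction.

y(12/5) = 149/3515625 m

Load 1 — point force P=-12 kN at a=8/3 m (b=L-a=4/3):
  y_1 = -Pbx(L²-b²-x²)/(6LEI)  [x≤a] = -(-12)·(4/3)·(12/5)·(4²-(4/3)²-(12/5)²)/(6·4·100000) = 476/3515625 m
Load 2 — uniform load w=-5 kN/m over full span:
  y_2 = -wx(L³-2Lx²+x³)/(24EI) = -(-5)·(12/5)·(4³-2·4·(12/5)²+(12/5)³)/(24·100000) = 62/390625 m
Load 3 — point force P=20 kN at a=2 m (b=L-a=2):
  y_3 = -Pa(L-x)(2Lx-a²-x²)/(6LEI)  [x>a] = -20·2·(4-(12/5))·(2·4·(12/5)-2²-(12/5)²)/(6·4·100000) = -59/234375 m
Superposition: y = Σ y_i = 149/3515625 m ≈ 0.000042 m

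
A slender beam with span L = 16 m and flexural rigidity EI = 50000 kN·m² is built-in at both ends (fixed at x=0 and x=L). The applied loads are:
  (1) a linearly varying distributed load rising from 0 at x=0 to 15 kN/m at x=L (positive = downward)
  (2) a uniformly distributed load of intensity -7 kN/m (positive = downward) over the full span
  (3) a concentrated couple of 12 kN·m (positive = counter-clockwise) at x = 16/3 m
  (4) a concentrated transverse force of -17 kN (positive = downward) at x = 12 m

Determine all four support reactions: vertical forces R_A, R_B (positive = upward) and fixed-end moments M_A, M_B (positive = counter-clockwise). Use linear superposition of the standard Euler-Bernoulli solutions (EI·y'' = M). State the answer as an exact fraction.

Load 1 — triangular load w₀=15 kN/m (0→w₀ over full span):
  R_A = 3w₀L/20 = 3·15·16/20 = 36 kN
  M_A = w₀L²/30 = 15·16²/30 = 128 kN·m
  R_B = 7w₀L/20 = 7·15·16/20 = 84 kN
  M_B = -w₀L²/20 = -15·16²/20 = -192 kN·m
Load 2 — uniform load w=-7 kN/m over full span:
  R_A = wL/2 = (-7)·16/2 = -56 kN
  M_A = wL²/12 = (-7)·16²/12 = -448/3 kN·m
  R_B = wL/2 = (-7)·16/2 = -56 kN
  M_B = -wL²/12 = -(-7)·16²/12 = 448/3 kN·m
Load 3 — applied couple M₀=12 kN·m at a=16/3 m (b=L-a=32/3):
  R_A = 6M₀ab/L³ = 6·12·(16/3)·(32/3)/16³ = 1 kN
  M_A = M₀b(2a-b)/L² = 12·(32/3)·(2·(16/3)-(32/3))/16² = 0 kN·m
  R_B = -6M₀ab/L³ = -6·12·(16/3)·(32/3)/16³ = -1 kN
  M_B = M₀a(2b-a)/L² = 12·(16/3)·(2·(32/3)-(16/3))/16² = 4 kN·m
Load 4 — point force P=-17 kN at a=12 m (b=L-a=4):
  R_A = Pb²(3a+b)/L³ = (-17)·4²·(3·12+4)/16³ = -85/32 kN
  M_A = Pab²/L² = (-17)·12·4²/16² = -51/4 kN·m
  R_B = Pa²(a+3b)/L³ = (-17)·12²·(12+3·4)/16³ = -459/32 kN
  M_B = -Pa²b/L² = -(-17)·12²·4/16² = 153/4 kN·m
Superposition: R_A = -693/32 kN, M_A = -409/12 kN·m, R_B = 405/32 kN, M_B = -5/12 kN·m

R_A = -693/32 kN, M_A = -409/12 kN·m, R_B = 405/32 kN, M_B = -5/12 kN·m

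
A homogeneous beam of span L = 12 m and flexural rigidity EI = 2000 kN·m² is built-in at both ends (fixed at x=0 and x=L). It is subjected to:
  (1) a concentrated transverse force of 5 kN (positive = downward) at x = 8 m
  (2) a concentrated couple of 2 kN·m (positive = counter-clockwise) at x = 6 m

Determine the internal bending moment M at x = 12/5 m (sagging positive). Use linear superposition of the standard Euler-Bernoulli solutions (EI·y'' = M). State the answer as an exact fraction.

Load 1 — point force P=5 kN at a=8 m (b=L-a=4):
  M_1 = Pb²(3a+b)x/L³ - Pab²/L²  [x≤a] = 5·4²·(3·8+4)·(12/5)/12³ - 5·8·4²/12² = -4/3 kN·m
Load 2 — applied couple M₀=2 kN·m at a=6 m (b=L-a=6):
  M_2 = R_Ax - M_A  [x≤a] with R_A=1/4, M_A=1/2 = (1/4)·(12/5) - (1/2) = 1/10 kN·m
Superposition: M = Σ M_i = -37/30 kN·m ≈ -1.233333 kN·m

M(12/5) = -37/30 kN·m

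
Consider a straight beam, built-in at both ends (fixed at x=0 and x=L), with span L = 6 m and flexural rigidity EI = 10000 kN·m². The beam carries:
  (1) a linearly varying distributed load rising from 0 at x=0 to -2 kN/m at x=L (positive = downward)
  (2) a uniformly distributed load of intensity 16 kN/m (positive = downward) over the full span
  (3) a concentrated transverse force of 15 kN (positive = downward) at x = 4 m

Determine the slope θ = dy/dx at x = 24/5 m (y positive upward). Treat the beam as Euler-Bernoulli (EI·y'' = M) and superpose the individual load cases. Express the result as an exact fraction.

Load 1 — triangular load w₀=-2 kN/m (0→w₀ over full span):
  θ_1 = -w₀(2x(L-x)(L-2x)(x+2L)+x²(L-x)²)/(120LEI) = -(-2)·(2·(24/5)·(6-(24/5))·(6-2·(24/5))·((24/5)+2·6)+(24/5)²·(6-(24/5))²)/(120·6·10000) = -72/390625 rad
Load 2 — uniform load w=16 kN/m over full span:
  θ_2 = -wx(L-x)(L-2x)/(12EI) = -16·(24/5)·(6-(24/5))·(6-2·(24/5))/(12·10000) = 216/78125 rad
Load 3 — point force P=15 kN at a=4 m (b=L-a=2):
  θ_3 = Pa²(L-x)(2bL-(3b+a)(L-x))/(2L³EI)  [x>a] = 15·4²·(6-(24/5))·(2·2·6-(3·2+4)·(6-(24/5)))/(2·6³·10000) = 1/1250 rad
Superposition: θ = Σ θ_i = 2641/781250 rad ≈ 0.003380 rad

θ(24/5) = 2641/781250 rad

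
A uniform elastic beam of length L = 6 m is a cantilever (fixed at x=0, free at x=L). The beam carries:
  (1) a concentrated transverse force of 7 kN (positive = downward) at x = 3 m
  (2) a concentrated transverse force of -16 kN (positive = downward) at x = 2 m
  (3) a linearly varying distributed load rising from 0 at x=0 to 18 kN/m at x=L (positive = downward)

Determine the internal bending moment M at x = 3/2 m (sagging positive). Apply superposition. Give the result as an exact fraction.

M(3/2) = -2227/16 kN·m

Load 1 — point force P=7 kN at a=3 m (b=L-a=3):
  M_1 = -P(a-x)  [x≤a] = -7·(3-(3/2)) = -21/2 kN·m
Load 2 — point force P=-16 kN at a=2 m (b=L-a=4):
  M_2 = -P(a-x)  [x≤a] = -(-16)·(2-(3/2)) = 8 kN·m
Load 3 — triangular load w₀=18 kN/m (0→w₀ over full span):
  M_3 = w₀Lx/2 - w₀L²/3 - w₀x³/(6L) = 18·6·(3/2)/2 - 18·6²/3 - 18·(3/2)³/(6·6) = -2187/16 kN·m
Superposition: M = Σ M_i = -2227/16 kN·m ≈ -139.187500 kN·m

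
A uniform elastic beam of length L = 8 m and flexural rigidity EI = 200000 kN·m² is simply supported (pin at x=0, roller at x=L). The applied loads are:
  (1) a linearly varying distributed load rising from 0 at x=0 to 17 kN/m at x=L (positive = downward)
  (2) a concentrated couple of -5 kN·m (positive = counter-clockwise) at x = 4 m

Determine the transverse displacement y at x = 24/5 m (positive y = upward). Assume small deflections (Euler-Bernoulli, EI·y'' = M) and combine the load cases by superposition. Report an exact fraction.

Load 1 — triangular load w₀=17 kN/m (0→w₀ over full span):
  y_1 = -w₀x(7L⁴-10L²x²+3x⁴)/(360LEI) = -17·(24/5)·(7·8⁴-10·8²·(24/5)²+3·(24/5)⁴)/(360·8·200000) = -322048/146484375 m
Load 2 — applied couple M₀=-5 kN·m at a=4 m (b=L-a=4):
  y_2 = (M₀x³/(6L)-M₀(x-a)²/2+C₁x)/EI  [x>a] with C₁=M₀(3b²-L²)/(6L)=5/3 = ((-5)·(24/5)³/(6·8)-(-5)·((24/5)-4)²/2+(5/3)·(24/5))/200000 = -3/312500 m
Superposition: y = Σ y_i = -1293817/585937500 m ≈ -0.002208 m

y(24/5) = -1293817/585937500 m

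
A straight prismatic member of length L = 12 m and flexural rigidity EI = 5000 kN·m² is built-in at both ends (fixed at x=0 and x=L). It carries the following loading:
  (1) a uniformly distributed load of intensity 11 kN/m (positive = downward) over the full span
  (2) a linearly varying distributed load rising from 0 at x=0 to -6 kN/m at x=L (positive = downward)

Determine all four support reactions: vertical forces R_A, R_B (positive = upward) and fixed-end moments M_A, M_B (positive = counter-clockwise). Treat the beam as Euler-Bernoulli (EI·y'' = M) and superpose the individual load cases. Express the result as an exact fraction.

Load 1 — uniform load w=11 kN/m over full span:
  R_A = wL/2 = 11·12/2 = 66 kN
  M_A = wL²/12 = 11·12²/12 = 132 kN·m
  R_B = wL/2 = 11·12/2 = 66 kN
  M_B = -wL²/12 = -11·12²/12 = -132 kN·m
Load 2 — triangular load w₀=-6 kN/m (0→w₀ over full span):
  R_A = 3w₀L/20 = 3·(-6)·12/20 = -54/5 kN
  M_A = w₀L²/30 = (-6)·12²/30 = -144/5 kN·m
  R_B = 7w₀L/20 = 7·(-6)·12/20 = -126/5 kN
  M_B = -w₀L²/20 = -(-6)·12²/20 = 216/5 kN·m
Superposition: R_A = 276/5 kN, M_A = 516/5 kN·m, R_B = 204/5 kN, M_B = -444/5 kN·m

R_A = 276/5 kN, M_A = 516/5 kN·m, R_B = 204/5 kN, M_B = -444/5 kN·m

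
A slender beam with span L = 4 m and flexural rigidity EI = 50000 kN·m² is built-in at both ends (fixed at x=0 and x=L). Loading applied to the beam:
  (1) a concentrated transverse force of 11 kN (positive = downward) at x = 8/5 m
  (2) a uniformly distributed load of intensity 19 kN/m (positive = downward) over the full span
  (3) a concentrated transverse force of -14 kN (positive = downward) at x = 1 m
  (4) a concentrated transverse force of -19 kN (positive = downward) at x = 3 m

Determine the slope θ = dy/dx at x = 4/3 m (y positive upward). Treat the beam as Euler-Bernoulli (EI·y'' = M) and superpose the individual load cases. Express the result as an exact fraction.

θ(4/3) = -34067/253125000 rad

Load 1 — point force P=11 kN at a=8/5 m (b=L-a=12/5):
  θ_1 = -Pb²x(2aL-(3a+b)x)/(2L³EI)  [x≤a] = -11·(12/5)²·(4/3)·(2·(8/5)·4-(3·(8/5)+(12/5))·(4/3))/(2·4³·50000) = -33/781250 rad
Load 2 — uniform load w=19 kN/m over full span:
  θ_2 = -wx(L-x)(L-2x)/(12EI) = -19·(4/3)·(4-(4/3))·(4-2·(4/3))/(12·50000) = -38/253125 rad
Load 3 — point force P=-14 kN at a=1 m (b=L-a=3):
  θ_3 = Pa²(L-x)(2bL-(3b+a)(L-x))/(2L³EI)  [x>a] = (-14)·1²·(4-(4/3))·(2·3·4-(3·3+1)·(4-(4/3)))/(2·4³·50000) = 7/450000 rad
Load 4 — point force P=-19 kN at a=3 m (b=L-a=1):
  θ_4 = -Pb²x(2aL-(3a+b)x)/(2L³EI)  [x≤a] = -(-19)·1²·(4/3)·(2·3·4-(3·3+1)·(4/3))/(2·4³·50000) = 19/450000 rad
Superposition: θ = Σ θ_i = -34067/253125000 rad ≈ -0.000135 rad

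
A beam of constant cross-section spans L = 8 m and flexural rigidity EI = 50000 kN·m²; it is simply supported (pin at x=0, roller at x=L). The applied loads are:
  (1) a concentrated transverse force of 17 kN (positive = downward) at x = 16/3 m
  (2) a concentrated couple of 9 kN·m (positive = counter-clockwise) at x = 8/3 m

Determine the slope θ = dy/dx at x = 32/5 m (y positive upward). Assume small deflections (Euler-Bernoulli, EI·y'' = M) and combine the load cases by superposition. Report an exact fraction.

Load 1 — point force P=17 kN at a=16/3 m (b=L-a=8/3):
  θ_1 = -Pa(2L²-6Lx+3x²+a²)/(6LEI)  [x>a] = -17·(16/3)·(2·8²-6·8·(32/5)+3·(32/5)²+(16/3)²)/(6·8·50000) = 6664/6328125 rad
Load 2 — applied couple M₀=9 kN·m at a=8/3 m (b=L-a=16/3):
  θ_2 = (M₀x²/(2L)-M₀(x-a)+C₁)/EI  [x>a] with C₁=M₀(3b²-L²)/(6L)=4 = (9·(32/5)²/(2·8)-9·((32/5)-(8/3))+4)/50000 = -41/312500 rad
Superposition: θ = Σ θ_i = 4667/5062500 rad ≈ 0.000922 rad

θ(32/5) = 4667/5062500 rad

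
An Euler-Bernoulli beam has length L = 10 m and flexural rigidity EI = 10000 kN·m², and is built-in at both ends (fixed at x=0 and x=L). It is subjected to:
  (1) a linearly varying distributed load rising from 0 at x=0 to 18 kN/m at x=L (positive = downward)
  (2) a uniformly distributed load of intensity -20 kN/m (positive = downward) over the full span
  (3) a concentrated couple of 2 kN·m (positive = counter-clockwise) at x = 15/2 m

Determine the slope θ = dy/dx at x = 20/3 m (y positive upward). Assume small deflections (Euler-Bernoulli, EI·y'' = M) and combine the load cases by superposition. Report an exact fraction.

Load 1 — triangular load w₀=18 kN/m (0→w₀ over full span):
  θ_1 = -w₀(2x(L-x)(L-2x)(x+2L)+x²(L-x)²)/(120LEI) = -18·(2·(20/3)·(10-(20/3))·(10-2·(20/3))·((20/3)+2·10)+(20/3)²·(10-(20/3))²)/(120·10·10000) = 7/1350 rad
Load 2 — uniform load w=-20 kN/m over full span:
  θ_2 = -wx(L-x)(L-2x)/(12EI) = -(-20)·(20/3)·(10-(20/3))·(10-2·(20/3))/(12·10000) = -1/81 rad
Load 3 — applied couple M₀=2 kN·m at a=15/2 m (b=L-a=5/2):
  θ_3 = (R_Ax²/2 - M_Ax)/EI  [x≤a] with R_A=9/40, M_A=5/8 = ((9/40)·(20/3)²/2 - (5/8)·(20/3))/10000 = 1/12000 rad
Superposition: θ = Σ θ_i = -2293/324000 rad ≈ -0.007077 rad

θ(20/3) = -2293/324000 rad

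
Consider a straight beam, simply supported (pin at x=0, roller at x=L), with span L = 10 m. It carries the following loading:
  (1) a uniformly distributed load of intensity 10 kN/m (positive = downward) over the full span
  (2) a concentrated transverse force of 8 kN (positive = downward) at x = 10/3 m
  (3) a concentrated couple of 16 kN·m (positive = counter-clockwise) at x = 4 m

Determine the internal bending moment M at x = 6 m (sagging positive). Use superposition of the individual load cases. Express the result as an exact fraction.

Load 1 — uniform load w=10 kN/m over full span:
  M_1 = wx(L-x)/2 = 10·6·(10-6)/2 = 120 kN·m
Load 2 — point force P=8 kN at a=10/3 m (b=L-a=20/3):
  M_2 = Pa(L-x)/L  [x>a] = 8·(10/3)·(10-6)/10 = 32/3 kN·m
Load 3 — applied couple M₀=16 kN·m at a=4 m (b=L-a=6):
  M_3 = M₀x/L - M₀  [x>a] = 16·6/10 - 16 = -32/5 kN·m
Superposition: M = Σ M_i = 1864/15 kN·m ≈ 124.266667 kN·m

M(6) = 1864/15 kN·m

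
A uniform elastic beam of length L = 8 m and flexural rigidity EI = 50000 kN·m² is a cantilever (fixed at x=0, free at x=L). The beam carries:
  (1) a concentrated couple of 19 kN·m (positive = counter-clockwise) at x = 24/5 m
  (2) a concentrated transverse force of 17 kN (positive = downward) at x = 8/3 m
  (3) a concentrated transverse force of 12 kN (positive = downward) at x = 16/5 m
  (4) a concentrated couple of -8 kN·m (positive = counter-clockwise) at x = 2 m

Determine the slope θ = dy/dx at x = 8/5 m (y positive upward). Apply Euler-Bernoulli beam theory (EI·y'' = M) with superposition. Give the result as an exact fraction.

Load 1 — applied couple M₀=19 kN·m at a=24/5 m (b=L-a=16/5):
  θ_1 = M₀x/EI  [x≤a] = 19·(8/5)/50000 = 19/31250 rad
Load 2 — point force P=17 kN at a=8/3 m (b=L-a=16/3):
  θ_2 = -Px(2a-x)/(2EI)  [x≤a] = -17·(8/5)·(2·(8/3)-(8/5))/(2·50000) = -238/234375 rad
Load 3 — point force P=12 kN at a=16/5 m (b=L-a=24/5):
  θ_3 = -Px(2a-x)/(2EI)  [x≤a] = -12·(8/5)·(2·(16/5)-(8/5))/(2·50000) = -72/78125 rad
Load 4 — applied couple M₀=-8 kN·m at a=2 m (b=L-a=6):
  θ_4 = M₀x/EI  [x≤a] = (-8)·(8/5)/50000 = -4/15625 rad
Superposition: θ = Σ θ_i = -743/468750 rad ≈ -0.001585 rad

θ(8/5) = -743/468750 rad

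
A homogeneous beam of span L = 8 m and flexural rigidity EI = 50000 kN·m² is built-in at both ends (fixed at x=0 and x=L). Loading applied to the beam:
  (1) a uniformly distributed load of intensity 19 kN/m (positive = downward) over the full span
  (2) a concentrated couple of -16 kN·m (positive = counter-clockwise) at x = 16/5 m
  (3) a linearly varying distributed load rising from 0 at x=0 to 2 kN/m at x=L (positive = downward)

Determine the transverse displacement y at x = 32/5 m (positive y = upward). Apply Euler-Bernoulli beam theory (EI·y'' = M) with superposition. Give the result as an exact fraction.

y(32/5) = -270976/146484375 m

Load 1 — uniform load w=19 kN/m over full span:
  y_1 = -wx²(L-x)²/(24EI) = -19·(32/5)²·(8-(32/5))²/(24·50000) = -9728/5859375 m
Load 2 — applied couple M₀=-16 kN·m at a=16/5 m (b=L-a=24/5):
  y_2 = (R_Ax³/6 - M_Ax²/2 - M₀(x-a)²/2)/EI  [x>a] with R_A=-72/25, M_A=-48/25 = ((-72/25)·(32/5)³/6 - (-48/25)·(32/5)²/2 - (-16)·((32/5)-(16/5))²/2)/50000 = -896/9765625 m
Load 3 — triangular load w₀=2 kN/m (0→w₀ over full span):
  y_3 = -w₀x²(L-x)²(x+2L)/(120LEI) = -2·(32/5)²·(8-(32/5))²·((32/5)+2·8)/(120·8·50000) = -14336/146484375 m
Superposition: y = Σ y_i = -270976/146484375 m ≈ -0.001850 m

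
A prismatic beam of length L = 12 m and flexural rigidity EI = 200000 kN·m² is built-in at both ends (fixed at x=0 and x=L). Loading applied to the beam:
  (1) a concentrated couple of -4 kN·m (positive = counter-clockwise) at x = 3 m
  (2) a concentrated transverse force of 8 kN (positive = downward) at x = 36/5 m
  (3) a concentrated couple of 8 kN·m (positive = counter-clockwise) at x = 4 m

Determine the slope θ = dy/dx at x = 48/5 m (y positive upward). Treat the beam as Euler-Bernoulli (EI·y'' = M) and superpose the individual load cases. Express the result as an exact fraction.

Load 1 — applied couple M₀=-4 kN·m at a=3 m (b=L-a=9):
  θ_1 = (R_Ax²/2 - M_Ax - M₀(x-a))/EI  [x>a] with R_A=-3/8, M_A=3/4 = ((-3/8)·(48/5)²/2 - (3/4)·(48/5) - (-4)·((48/5)-3))/200000 = 3/312500 rad
Load 2 — point force P=8 kN at a=36/5 m (b=L-a=24/5):
  θ_2 = Pa²(L-x)(2bL-(3b+a)(L-x))/(2L³EI)  [x>a] = 8·(36/5)²·(12-(48/5))·(2·(24/5)·12-(3·(24/5)+(36/5))·(12-(48/5)))/(2·12³·200000) = 891/9765625 rad
Load 3 — applied couple M₀=8 kN·m at a=4 m (b=L-a=8):
  θ_3 = (R_Ax²/2 - M_Ax - M₀(x-a))/EI  [x>a] with R_A=8/9, M_A=0 = ((8/9)·(48/5)²/2 - 0·(48/5) - 8·((48/5)-4))/200000 = -3/156250 rad
Superposition: θ = Σ θ_i = 3189/39062500 rad ≈ 0.000082 rad

θ(48/5) = 3189/39062500 rad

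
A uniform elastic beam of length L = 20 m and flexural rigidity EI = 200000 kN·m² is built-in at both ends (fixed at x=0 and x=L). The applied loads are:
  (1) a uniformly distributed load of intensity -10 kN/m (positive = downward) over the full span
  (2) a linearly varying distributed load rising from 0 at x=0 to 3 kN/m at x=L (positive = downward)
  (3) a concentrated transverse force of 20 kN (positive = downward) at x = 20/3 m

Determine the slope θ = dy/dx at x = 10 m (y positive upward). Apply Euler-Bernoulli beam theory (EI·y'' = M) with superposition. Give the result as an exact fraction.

Load 1 — uniform load w=-10 kN/m over full span:
  θ_1 = -wx(L-x)(L-2x)/(12EI) = -(-10)·10·(20-10)·(20-2·10)/(12·200000) = 0 rad
Load 2 — triangular load w₀=3 kN/m (0→w₀ over full span):
  θ_2 = -w₀(2x(L-x)(L-2x)(x+2L)+x²(L-x)²)/(120LEI) = -3·(2·10·(20-10)·(20-2·10)·(10+2·20)+10²·(20-10)²)/(120·20·200000) = -1/16000 rad
Load 3 — point force P=20 kN at a=20/3 m (b=L-a=40/3):
  θ_3 = Pa²(L-x)(2bL-(3b+a)(L-x))/(2L³EI)  [x>a] = 20·(20/3)²·(20-10)·(2·(40/3)·20-(3·(40/3)+(20/3))·(20-10))/(2·20³·200000) = 1/5400 rad
Superposition: θ = Σ θ_i = 53/432000 rad ≈ 0.000123 rad

θ(10) = 53/432000 rad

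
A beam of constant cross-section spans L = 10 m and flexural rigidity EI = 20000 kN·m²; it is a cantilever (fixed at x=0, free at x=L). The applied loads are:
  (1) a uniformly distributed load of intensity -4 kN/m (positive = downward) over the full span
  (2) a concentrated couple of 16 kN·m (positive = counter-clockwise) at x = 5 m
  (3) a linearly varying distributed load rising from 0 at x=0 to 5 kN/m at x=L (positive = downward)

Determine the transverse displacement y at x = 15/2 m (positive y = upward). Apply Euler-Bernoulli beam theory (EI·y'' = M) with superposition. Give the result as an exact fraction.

y(15/2) = 14567/409600 m

Load 1 — uniform load w=-4 kN/m over full span:
  y_1 = -wx²(x²-4Lx+6L²)/(24EI) = -(-4)·(15/2)²·((15/2)²-4·10·(15/2)+6·10²)/(24·20000) = 171/1024 m
Load 2 — applied couple M₀=16 kN·m at a=5 m (b=L-a=5):
  y_2 = M₀a(2x-a)/(2EI)  [x>a] = 16·5·(2·(15/2)-5)/(2·20000) = 1/50 m
Load 3 — triangular load w₀=5 kN/m (0→w₀ over full span):
  y_3 = (w₀Lx³/12-w₀L²x²/6-w₀x⁵/(120L))/EI = (5·10·(15/2)³/12-5·10²·(15/2)²/6-5·(15/2)⁵/(120·10))/20000 = -2481/16384 m
Superposition: y = Σ y_i = 14567/409600 m ≈ 0.035564 m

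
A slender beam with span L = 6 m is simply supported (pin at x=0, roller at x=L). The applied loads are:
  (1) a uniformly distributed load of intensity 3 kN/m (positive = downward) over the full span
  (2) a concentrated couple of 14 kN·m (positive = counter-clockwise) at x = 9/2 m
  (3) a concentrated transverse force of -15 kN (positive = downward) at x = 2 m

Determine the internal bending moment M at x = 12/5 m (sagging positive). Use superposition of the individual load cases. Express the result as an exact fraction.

M(12/5) = 14/25 kN·m

Load 1 — uniform load w=3 kN/m over full span:
  M_1 = wx(L-x)/2 = 3·(12/5)·(6-(12/5))/2 = 324/25 kN·m
Load 2 — applied couple M₀=14 kN·m at a=9/2 m (b=L-a=3/2):
  M_2 = M₀x/L  [x≤a] = 14·(12/5)/6 = 28/5 kN·m
Load 3 — point force P=-15 kN at a=2 m (b=L-a=4):
  M_3 = Pa(L-x)/L  [x>a] = (-15)·2·(6-(12/5))/6 = -18 kN·m
Superposition: M = Σ M_i = 14/25 kN·m ≈ 0.560000 kN·m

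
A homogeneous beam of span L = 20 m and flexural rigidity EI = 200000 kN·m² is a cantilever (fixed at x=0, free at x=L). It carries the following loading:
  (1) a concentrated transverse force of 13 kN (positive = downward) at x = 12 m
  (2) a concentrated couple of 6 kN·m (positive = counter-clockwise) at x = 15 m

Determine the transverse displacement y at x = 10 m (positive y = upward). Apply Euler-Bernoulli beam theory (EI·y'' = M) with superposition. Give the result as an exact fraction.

y(10) = -2/75 m

Load 1 — point force P=13 kN at a=12 m (b=L-a=8):
  y_1 = -Px²(3a-x)/(6EI)  [x≤a] = -13·10²·(3·12-10)/(6·200000) = -169/6000 m
Load 2 — applied couple M₀=6 kN·m at a=15 m (b=L-a=5):
  y_2 = M₀x²/(2EI)  [x≤a] = 6·10²/(2·200000) = 3/2000 m
Superposition: y = Σ y_i = -2/75 m ≈ -0.026667 m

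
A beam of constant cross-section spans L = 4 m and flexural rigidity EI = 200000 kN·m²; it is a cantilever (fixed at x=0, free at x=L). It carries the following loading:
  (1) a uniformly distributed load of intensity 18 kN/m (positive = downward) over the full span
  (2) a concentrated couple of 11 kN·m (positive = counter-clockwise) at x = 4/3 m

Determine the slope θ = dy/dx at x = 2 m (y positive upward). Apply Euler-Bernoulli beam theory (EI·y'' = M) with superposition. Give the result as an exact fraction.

Load 1 — uniform load w=18 kN/m over full span:
  θ_1 = -wx(x²-3Lx+3L²)/(6EI) = -18·2·(2²-3·4·2+3·4²)/(6·200000) = -21/25000 rad
Load 2 — applied couple M₀=11 kN·m at a=4/3 m (b=L-a=8/3):
  θ_2 = M₀a/EI  [x>a] = 11·(4/3)/200000 = 11/150000 rad
Superposition: θ = Σ θ_i = -23/30000 rad ≈ -0.000767 rad

θ(2) = -23/30000 rad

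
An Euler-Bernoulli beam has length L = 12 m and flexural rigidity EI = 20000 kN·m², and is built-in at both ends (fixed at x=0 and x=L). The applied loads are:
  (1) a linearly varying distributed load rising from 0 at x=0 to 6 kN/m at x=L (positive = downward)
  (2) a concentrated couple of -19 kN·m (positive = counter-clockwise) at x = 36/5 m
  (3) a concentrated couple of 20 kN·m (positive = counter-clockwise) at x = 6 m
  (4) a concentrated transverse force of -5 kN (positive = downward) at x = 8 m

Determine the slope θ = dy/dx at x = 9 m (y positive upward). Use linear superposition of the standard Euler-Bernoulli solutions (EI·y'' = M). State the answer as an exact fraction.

Load 1 — triangular load w₀=6 kN/m (0→w₀ over full span):
  θ_1 = -w₀(2x(L-x)(L-2x)(x+2L)+x²(L-x)²)/(120LEI) = -6·(2·9·(12-9)·(12-2·9)·(9+2·12)+9²·(12-9)²)/(120·12·20000) = 3321/1600000 rad
Load 2 — applied couple M₀=-19 kN·m at a=36/5 m (b=L-a=24/5):
  θ_2 = (R_Ax²/2 - M_Ax - M₀(x-a))/EI  [x>a] with R_A=-57/25, M_A=-152/25 = ((-57/25)·9²/2 - (-152/25)·9 - (-19)·(9-(36/5)))/20000 = -171/1000000 rad
Load 3 — applied couple M₀=20 kN·m at a=6 m (b=L-a=6):
  θ_3 = (R_Ax²/2 - M_Ax - M₀(x-a))/EI  [x>a] with R_A=5/2, M_A=5 = ((5/2)·9²/2 - 5·9 - 20·(9-6))/20000 = -3/16000 rad
Load 4 — point force P=-5 kN at a=8 m (b=L-a=4):
  θ_4 = Pa²(L-x)(2bL-(3b+a)(L-x))/(2L³EI)  [x>a] = (-5)·8²·(12-9)·(2·4·12-(3·4+8)·(12-9))/(2·12³·20000) = -1/2000 rad
Superposition: θ = Σ θ_i = 9737/8000000 rad ≈ 0.001217 rad

θ(9) = 9737/8000000 rad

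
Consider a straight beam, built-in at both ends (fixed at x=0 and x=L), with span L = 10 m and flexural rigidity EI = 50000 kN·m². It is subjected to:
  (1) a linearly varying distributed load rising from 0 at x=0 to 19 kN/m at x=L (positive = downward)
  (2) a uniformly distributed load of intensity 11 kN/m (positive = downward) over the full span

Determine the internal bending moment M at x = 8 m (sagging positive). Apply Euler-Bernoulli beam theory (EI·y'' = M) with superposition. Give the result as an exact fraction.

Load 1 — triangular load w₀=19 kN/m (0→w₀ over full span):
  M_1 = 3w₀Lx/20 - w₀L²/30 - w₀x³/(6L) = 3·19·10·8/20 - 19·10²/30 - 19·8³/(6·10) = 38/15 kN·m
Load 2 — uniform load w=11 kN/m over full span:
  M_2 = wLx/2 - wL²/12 - wx²/2 = 11·10·8/2 - 11·10²/12 - 11·8²/2 = -11/3 kN·m
Superposition: M = Σ M_i = -17/15 kN·m ≈ -1.133333 kN·m

M(8) = -17/15 kN·m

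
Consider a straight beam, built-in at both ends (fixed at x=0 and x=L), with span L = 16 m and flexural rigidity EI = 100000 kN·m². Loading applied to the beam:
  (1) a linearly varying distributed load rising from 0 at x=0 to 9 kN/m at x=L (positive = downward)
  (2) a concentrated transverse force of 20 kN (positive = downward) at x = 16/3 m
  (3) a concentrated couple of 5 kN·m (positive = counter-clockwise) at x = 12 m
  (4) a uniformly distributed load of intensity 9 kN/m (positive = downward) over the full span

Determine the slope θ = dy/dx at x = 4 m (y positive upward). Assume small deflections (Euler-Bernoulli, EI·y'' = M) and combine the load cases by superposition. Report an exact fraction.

θ(4) = -362123/72000000 rad

Load 1 — triangular load w₀=9 kN/m (0→w₀ over full span):
  θ_1 = -w₀(2x(L-x)(L-2x)(x+2L)+x²(L-x)²)/(120LEI) = -9·(2·4·(16-4)·(16-2·4)·(4+2·16)+4²·(16-4)²)/(120·16·100000) = -351/250000 rad
Load 2 — point force P=20 kN at a=16/3 m (b=L-a=32/3):
  θ_2 = -Pb²x(2aL-(3a+b)x)/(2L³EI)  [x≤a] = -20·(32/3)²·4·(2·(16/3)·16-(3·(16/3)+(32/3))·4)/(2·16³·100000) = -4/5625 rad
Load 3 — applied couple M₀=5 kN·m at a=12 m (b=L-a=4):
  θ_3 = (R_Ax²/2 - M_Ax)/EI  [x≤a] with R_A=45/128, M_A=25/16 = ((45/128)·4²/2 - (25/16)·4)/100000 = -11/320000 rad
Load 4 — uniform load w=9 kN/m over full span:
  θ_4 = -wx(L-x)(L-2x)/(12EI) = -9·4·(16-4)·(16-2·4)/(12·100000) = -9/3125 rad
Superposition: θ = Σ θ_i = -362123/72000000 rad ≈ -0.005029 rad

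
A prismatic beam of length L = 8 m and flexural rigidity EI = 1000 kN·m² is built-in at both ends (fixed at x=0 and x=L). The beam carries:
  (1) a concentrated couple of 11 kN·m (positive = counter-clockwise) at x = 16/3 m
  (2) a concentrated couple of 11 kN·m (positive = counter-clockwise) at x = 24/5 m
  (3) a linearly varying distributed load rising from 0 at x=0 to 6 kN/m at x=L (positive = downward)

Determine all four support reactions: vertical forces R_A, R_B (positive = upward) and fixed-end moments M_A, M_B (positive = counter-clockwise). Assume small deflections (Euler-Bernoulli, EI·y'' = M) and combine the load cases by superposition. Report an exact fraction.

Load 1 — applied couple M₀=11 kN·m at a=16/3 m (b=L-a=8/3):
  R_A = 6M₀ab/L³ = 6·11·(16/3)·(8/3)/8³ = 11/6 kN
  M_A = M₀b(2a-b)/L² = 11·(8/3)·(2·(16/3)-(8/3))/8² = 11/3 kN·m
  R_B = -6M₀ab/L³ = -6·11·(16/3)·(8/3)/8³ = -11/6 kN
  M_B = M₀a(2b-a)/L² = 11·(16/3)·(2·(8/3)-(16/3))/8² = 0 kN·m
Load 2 — applied couple M₀=11 kN·m at a=24/5 m (b=L-a=16/5):
  R_A = 6M₀ab/L³ = 6·11·(24/5)·(16/5)/8³ = 99/50 kN
  M_A = M₀b(2a-b)/L² = 11·(16/5)·(2·(24/5)-(16/5))/8² = 88/25 kN·m
  R_B = -6M₀ab/L³ = -6·11·(24/5)·(16/5)/8³ = -99/50 kN
  M_B = M₀a(2b-a)/L² = 11·(24/5)·(2·(16/5)-(24/5))/8² = 33/25 kN·m
Load 3 — triangular load w₀=6 kN/m (0→w₀ over full span):
  R_A = 3w₀L/20 = 3·6·8/20 = 36/5 kN
  M_A = w₀L²/30 = 6·8²/30 = 64/5 kN·m
  R_B = 7w₀L/20 = 7·6·8/20 = 84/5 kN
  M_B = -w₀L²/20 = -6·8²/20 = -96/5 kN·m
Superposition: R_A = 826/75 kN, M_A = 1499/75 kN·m, R_B = 974/75 kN, M_B = -447/25 kN·m

R_A = 826/75 kN, M_A = 1499/75 kN·m, R_B = 974/75 kN, M_B = -447/25 kN·m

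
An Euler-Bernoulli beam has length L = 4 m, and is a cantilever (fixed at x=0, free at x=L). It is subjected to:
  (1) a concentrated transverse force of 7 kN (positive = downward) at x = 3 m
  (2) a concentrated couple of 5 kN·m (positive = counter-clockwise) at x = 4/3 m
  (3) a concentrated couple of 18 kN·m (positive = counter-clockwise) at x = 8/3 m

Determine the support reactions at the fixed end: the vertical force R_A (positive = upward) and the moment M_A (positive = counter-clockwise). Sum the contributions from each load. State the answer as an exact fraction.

R_A = 7 kN, M_A = -2 kN·m

Load 1 — point force P=7 kN at a=3 m (b=L-a=1):
  R_A = P = 7 kN
  M_A = Pa = 7·3 = 21 kN·m
Load 2 — applied couple M₀=5 kN·m at a=4/3 m (b=L-a=8/3):
  R_A = 0 kN
  M_A = -M₀ = -5 kN·m
Load 3 — applied couple M₀=18 kN·m at a=8/3 m (b=L-a=4/3):
  R_A = 0 kN
  M_A = -M₀ = -18 kN·m
Superposition: R_A = 7 kN, M_A = -2 kN·m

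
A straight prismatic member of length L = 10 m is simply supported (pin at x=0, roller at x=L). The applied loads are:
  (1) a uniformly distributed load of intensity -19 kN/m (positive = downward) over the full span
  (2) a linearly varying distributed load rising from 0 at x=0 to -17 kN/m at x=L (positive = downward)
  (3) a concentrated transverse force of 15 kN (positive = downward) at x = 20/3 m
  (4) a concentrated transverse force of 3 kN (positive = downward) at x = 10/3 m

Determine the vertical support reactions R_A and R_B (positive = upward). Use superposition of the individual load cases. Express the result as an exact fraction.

R_A = -349/3 kN, R_B = -422/3 kN

Load 1 — uniform load w=-19 kN/m over full span:
  R_A = wL/2 = (-19)·10/2 = -95 kN
  R_B = wL/2 = (-19)·10/2 = -95 kN
Load 2 — triangular load w₀=-17 kN/m (0→w₀ over full span):
  R_A = w₀L/6 = (-17)·10/6 = -85/3 kN
  R_B = w₀L/3 = (-17)·10/3 = -170/3 kN
Load 3 — point force P=15 kN at a=20/3 m (b=L-a=10/3):
  R_A = Pb/L = 15·(10/3)/10 = 5 kN
  R_B = Pa/L = 15·(20/3)/10 = 10 kN
Load 4 — point force P=3 kN at a=10/3 m (b=L-a=20/3):
  R_A = Pb/L = 3·(20/3)/10 = 2 kN
  R_B = Pa/L = 3·(10/3)/10 = 1 kN
Superposition: R_A = -349/3 kN, R_B = -422/3 kN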